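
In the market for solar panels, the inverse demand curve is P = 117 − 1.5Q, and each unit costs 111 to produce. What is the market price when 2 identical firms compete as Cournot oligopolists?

In a 2-firm Cournot equilibrium, symmetry and the first-order condition give q = (117 − 111)/(4.5) = 4/3. So Q = 8/3 and P = 113.

P = 113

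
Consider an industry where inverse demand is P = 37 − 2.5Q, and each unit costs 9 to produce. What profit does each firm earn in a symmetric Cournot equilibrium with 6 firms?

In a 6-firm Cournot equilibrium, symmetry and the first-order condition give q = (37 − 9)/(17.5) = 1.6. So Q = 9.6 and P = 13.
Each firm's profit = (13 − 9)·1.6 = 6.4.

π_i = 6.4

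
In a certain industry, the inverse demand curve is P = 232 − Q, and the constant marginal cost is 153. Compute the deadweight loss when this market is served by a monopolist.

Competitive firms price at marginal cost: P = 153, giving Q = 79.
A monopolist chooses Q where MR = MC. MR = 232 − 2Q; setting this equal to 153 gives Q = 39.5 and P = 192.5.
DWL is the triangle between Q = 39.5 and Q = 79: ½·(79 − 39.5)·(192.5 − 153) = 780.125.

DWL = 780.125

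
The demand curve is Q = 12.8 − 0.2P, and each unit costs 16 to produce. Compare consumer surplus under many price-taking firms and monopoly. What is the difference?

CS falls by 172.8

Inverting demand: P = 64 − 5Q.
Perfect competition: P = MC = 16, so 64 − 5Q = 16 and Q = 9.6.
CS = ½·(64 − 16)·9.6 = 230.4.
Monopoly sets MR = MC: 64 − 10Q = 16 ⇒ Q = 4.8, P = 64 − 5·4.8 = 40.
CS = ½·(64 − 40)·4.8 = 57.6.
Change in consumer surplus: 57.6 − 230.4 = −172.8.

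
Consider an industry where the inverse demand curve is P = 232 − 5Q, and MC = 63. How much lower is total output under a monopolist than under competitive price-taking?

Perfect competition: P = MC = 63, so 232 − 5Q = 63 and Q = 33.8.
Monopoly sets MR = MC: 232 − 10Q = 63 ⇒ Q = 16.9, P = 232 − 5·16.9 = 147.5.
Change in total output: 16.9 − 33.8 = −16.9.

Total output falls by 16.9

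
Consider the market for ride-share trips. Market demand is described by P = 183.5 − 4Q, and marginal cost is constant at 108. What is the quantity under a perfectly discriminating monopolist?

Q = 18.875

With perfect price discrimination, output is the efficient level Q = 18.875 (where demand meets MC), but every buyer pays their willingness to pay: CS = 0 and PS = total surplus.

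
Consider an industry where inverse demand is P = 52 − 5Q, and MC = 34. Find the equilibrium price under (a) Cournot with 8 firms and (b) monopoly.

With 8 symmetric Cournot firms, each firm's FOC gives 52 − 45q = 34, so q = 0.4, Q = 8·0.4 = 3.2, and P = 36.
A monopolist chooses Q where MR = MC. MR = 52 − 10Q; setting this equal to 34 gives Q = 1.8 and P = 43.

Cournot: P = 36; Monopoly: P = 43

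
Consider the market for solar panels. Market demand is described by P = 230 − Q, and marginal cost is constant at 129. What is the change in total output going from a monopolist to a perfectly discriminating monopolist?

Monopoly sets MR = MC: 230 − 2Q = 129 ⇒ Q = 50.5, P = 230 − 50.5 = 179.5.
A perfectly discriminating monopolist sells every unit with P(Q) ≥ MC(Q), so output equals the competitive quantity Q = 101. Each buyer pays their reservation price, so CS = 0 and the firm captures all surplus.
Change in total output: 101 − 50.5 = 50.5.

Q rises by 50.5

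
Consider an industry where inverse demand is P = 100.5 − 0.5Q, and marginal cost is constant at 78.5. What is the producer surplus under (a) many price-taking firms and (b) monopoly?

Under competition P = MC = 78.5, so Q = (100.5 − 78.5)/0.5 = 44.
PS = (78.5 − 78.5)·44 = 0.
A monopolist chooses Q where MR = MC. MR = 100.5 − Q; setting this equal to 78.5 gives Q = 22 and P = 89.5.
PS = (89.5 − 78.5)·22 = 242.

Competition: PS = 0; Monopoly: PS = 242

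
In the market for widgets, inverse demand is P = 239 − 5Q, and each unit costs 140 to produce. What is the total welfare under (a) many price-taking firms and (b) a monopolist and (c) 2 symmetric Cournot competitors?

Under competition P = MC = 140, so Q = (239 − 140)/5 = 19.8.
CS = ½·(239 − 140)·19.8 = 980.1; PS = (140 − 140)·19.8 = 0; TS = 980.1.
A monopolist chooses Q where MR = MC. MR = 239 − 10Q; setting this equal to 140 gives Q = 9.9 and P = 189.5.
CS = ½·(239 − 189.5)·9.9 = 245.025; PS = (189.5 − 140)·9.9 = 490.05; TS = 735.075.
In a 2-firm Cournot equilibrium, symmetry and the first-order condition give q = (239 − 140)/(15) = 6.6. So Q = 13.2 and P = 173.
CS = ½·(239 − 173)·13.2 = 435.6; PS = (173 − 140)·13.2 = 435.6; TS = 871.2.

Competition: TS = 980.1; Monopoly: TS = 735.075; Cournot: TS = 871.2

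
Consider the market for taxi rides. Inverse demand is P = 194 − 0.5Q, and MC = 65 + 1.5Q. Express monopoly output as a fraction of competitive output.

Q_m/Q_c = 0.8

Monopoly sets MR = MC: 194 − Q = 65 + 1.5Q ⇒ Q = 51.6, P = 194 − 0.5·51.6 = 168.2.
Under competition P = MC: 194 − 0.5Q = 65 + 1.5Q ⇒ Q = 64.5, P = 161.75.
Ratio Q_m/Q_c = 51.6/64.5 = 0.8.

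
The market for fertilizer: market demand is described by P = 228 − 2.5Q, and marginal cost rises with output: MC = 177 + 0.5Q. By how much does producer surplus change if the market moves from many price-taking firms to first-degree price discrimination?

Producer surplus rises by 361.25

Under competition P = MC: 228 − 2.5Q = 177 + 0.5Q ⇒ Q = 17, P = 185.5.
PS = P·Q − VC(Q) = 185.5·17 − (177·17 + ½·0.5·17²) = 72.25.
A perfectly discriminating monopolist sells every unit with P(Q) ≥ MC(Q), so output equals the competitive quantity Q = 17. Each buyer pays their reservation price, so CS = 0 and the firm captures all surplus.
PS = ½·(228 − 177)·17 = 433.5.
Change in producer surplus: 433.5 − 72.25 = 361.25.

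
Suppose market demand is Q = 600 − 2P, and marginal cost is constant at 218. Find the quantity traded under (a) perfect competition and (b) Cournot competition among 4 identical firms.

Inverting demand: P = 300 − 0.5Q.
Perfect competition: P = MC = 218, so 300 − 0.5Q = 218 and Q = 164.
Cournot with 4 identical firms: the symmetric best-response condition is 300 − 2.5q = 218. Each firm produces q = 32.8, total output Q = 131.2, price P = 234.4.

Competition: Q = 164; Cournot: Q = 131.2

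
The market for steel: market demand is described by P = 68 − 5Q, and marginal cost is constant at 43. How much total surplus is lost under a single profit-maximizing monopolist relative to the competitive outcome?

DWL = 15.625

Under competition P = MC = 43, so Q = (68 − 43)/5 = 5.
The monopolist equates marginal revenue to marginal cost: 68 − 10Q = 43, so Q = 2.5. From demand, P = 55.5.
DWL is the triangle between Q = 2.5 and Q = 5: ½·(5 − 2.5)·(55.5 − 43) = 15.625.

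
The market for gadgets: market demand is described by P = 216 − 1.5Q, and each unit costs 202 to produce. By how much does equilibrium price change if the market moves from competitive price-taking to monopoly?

Equilibrium price rises by 7

Perfect competition: P = MC = 202, so 216 − 1.5Q = 202 and Q = 28/3.
Monopoly sets MR = MC: 216 − 3Q = 202 ⇒ Q = 14/3, P = 216 − 1.5·14/3 = 209.
Change in equilibrium price: 209 − 202 = 7.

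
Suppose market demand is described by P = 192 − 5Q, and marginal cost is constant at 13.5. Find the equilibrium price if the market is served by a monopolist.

Monopoly sets MR = MC: 192 − 10Q = 13.5 ⇒ Q = 17.85, P = 192 − 5·17.85 = 102.75.

P = 102.75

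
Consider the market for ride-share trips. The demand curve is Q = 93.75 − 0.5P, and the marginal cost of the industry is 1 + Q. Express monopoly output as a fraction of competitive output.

Q_m/Q_c = 0.6

Inverting demand: P = 187.5 − 2Q.
A monopolist chooses Q where MR = MC. MR = 187.5 − 4Q; setting this equal to 1 + Q gives Q = 37.3 and P = 112.9.
Under competition P = MC: 187.5 − 2Q = 1 + Q ⇒ Q = 373/6, P = 379/6.
Ratio Q_m/Q_c = 37.3/(373/6) = 0.6.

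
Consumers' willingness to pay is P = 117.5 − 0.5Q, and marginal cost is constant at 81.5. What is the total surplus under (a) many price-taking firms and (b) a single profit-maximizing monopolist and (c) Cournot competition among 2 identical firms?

Competitive firms price at marginal cost: P = 81.5, giving Q = 72.
CS = ½·(117.5 − 81.5)·72 = 1296; PS = (81.5 − 81.5)·72 = 0; TS = 1296.
Monopoly sets MR = MC: 117.5 − Q = 81.5 ⇒ Q = 36, P = 117.5 − 0.5·36 = 99.5.
CS = ½·(117.5 − 99.5)·36 = 324; PS = (99.5 − 81.5)·36 = 648; TS = 972.
Cournot with 2 identical firms: the symmetric best-response condition is 117.5 − 1.5q = 81.5. Each firm produces q = 24, total output Q = 48, price P = 93.5.
CS = ½·(117.5 − 93.5)·48 = 576; PS = (93.5 − 81.5)·48 = 576; TS = 1152.

Competition: TS = 1296; Monopoly: TS = 972; Cournot: TS = 1152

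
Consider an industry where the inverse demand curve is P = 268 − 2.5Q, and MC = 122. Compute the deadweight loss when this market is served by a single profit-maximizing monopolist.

DWL = 1065.8

Competitive firms price at marginal cost: P = 122, giving Q = 58.4.
Monopoly sets MR = MC: 268 − 5Q = 122 ⇒ Q = 29.2, P = 268 − 2.5·29.2 = 195.
DWL is the triangle between Q = 29.2 and Q = 58.4: ½·(58.4 − 29.2)·(195 − 122) = 1065.8.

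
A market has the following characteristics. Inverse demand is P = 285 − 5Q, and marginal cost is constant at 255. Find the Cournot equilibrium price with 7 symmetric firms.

P = 258.75

Cournot with 7 identical firms: the symmetric best-response condition is 285 − 40q = 255. Each firm produces q = 0.75, total output Q = 5.25, price P = 258.75.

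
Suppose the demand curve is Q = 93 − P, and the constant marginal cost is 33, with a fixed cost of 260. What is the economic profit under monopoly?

Profit = 640

Inverting demand: P = 93 − Q.
The monopolist equates marginal revenue to marginal cost: 93 − 2Q = 33, so Q = 30. From demand, P = 63.
Profit = (63 − 33)·30 − 260 = 640.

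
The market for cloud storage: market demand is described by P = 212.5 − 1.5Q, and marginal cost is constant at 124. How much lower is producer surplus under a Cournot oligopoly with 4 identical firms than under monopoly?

A monopolist chooses Q where MR = MC. MR = 212.5 − 3Q; setting this equal to 124 gives Q = 29.5 and P = 168.25.
PS = (168.25 − 124)·29.5 = 1305.375.
Cournot with 4 identical firms: the symmetric best-response condition is 212.5 − 7.5q = 124. Each firm produces q = 11.8, total output Q = 47.2, price P = 141.7.
PS = (141.7 − 124)·47.2 = 835.44.
Change in producer surplus: 835.44 − 1305.375 = −469.935.

Producer surplus falls by 469.935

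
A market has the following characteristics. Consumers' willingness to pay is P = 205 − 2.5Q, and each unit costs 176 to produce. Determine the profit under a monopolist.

Monopoly sets MR = MC: 205 − 5Q = 176 ⇒ Q = 5.8, P = 205 − 2.5·5.8 = 190.5.
Profit = (190.5 − 176)·5.8 = 84.1.

Profit = 84.1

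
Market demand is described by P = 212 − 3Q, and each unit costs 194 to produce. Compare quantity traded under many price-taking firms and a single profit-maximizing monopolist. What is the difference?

Q falls by 3

Perfect competition: P = MC = 194, so 212 − 3Q = 194 and Q = 6.
A monopolist chooses Q where MR = MC. MR = 212 − 6Q; setting this equal to 194 gives Q = 3 and P = 203.
Change in quantity traded: 3 − 6 = −3.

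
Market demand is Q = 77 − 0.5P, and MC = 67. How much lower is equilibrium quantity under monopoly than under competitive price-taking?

Inverting demand: P = 154 − 2Q.
Competitive firms price at marginal cost: P = 67, giving Q = 43.5.
The monopolist equates marginal revenue to marginal cost: 154 − 4Q = 67, so Q = 21.75. From demand, P = 110.5.
Change in equilibrium quantity: 21.75 − 43.5 = −21.75.

Q falls by 21.75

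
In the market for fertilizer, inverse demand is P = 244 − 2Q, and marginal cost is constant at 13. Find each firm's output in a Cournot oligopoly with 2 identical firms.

q_i = 38.5

With 2 symmetric Cournot firms, each firm's FOC gives 244 − 6q = 13, so q = 38.5, Q = 2·38.5 = 77, and P = 90.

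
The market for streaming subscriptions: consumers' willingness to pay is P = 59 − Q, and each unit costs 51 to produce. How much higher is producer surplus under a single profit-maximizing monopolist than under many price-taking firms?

Under competition P = MC = 51, so Q = (59 − 51)/1 = 8.
PS = (51 − 51)·8 = 0.
Monopoly sets MR = MC: 59 − 2Q = 51 ⇒ Q = 4, P = 59 − 4 = 55.
PS = (55 − 51)·4 = 16.
Change in producer surplus: 16 − 0 = 16.

PS rises by 16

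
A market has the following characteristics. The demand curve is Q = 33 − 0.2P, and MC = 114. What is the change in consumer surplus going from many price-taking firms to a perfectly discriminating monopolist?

Consumer surplus falls by 260.1

Inverting demand: P = 165 − 5Q.
Under competition P = MC = 114, so Q = (165 − 114)/5 = 10.2.
CS = ½·(165 − 114)·10.2 = 260.1.
A perfectly discriminating monopolist sells every unit with P(Q) ≥ MC(Q), so output equals the competitive quantity Q = 10.2. Each buyer pays their reservation price, so CS = 0 and the firm captures all surplus.
CS = 0.
Change in consumer surplus: 0 − 260.1 = −260.1.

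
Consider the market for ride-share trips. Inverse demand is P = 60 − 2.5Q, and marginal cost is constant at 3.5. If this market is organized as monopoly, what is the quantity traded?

A monopolist chooses Q where MR = MC. MR = 60 − 5Q; setting this equal to 3.5 gives Q = 11.3 and P = 31.75.

Q = 11.3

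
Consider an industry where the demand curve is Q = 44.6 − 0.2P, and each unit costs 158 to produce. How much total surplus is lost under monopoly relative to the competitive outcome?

DWL = 105.625

Inverting demand: P = 223 − 5Q.
Perfect competition: P = MC = 158, so 223 − 5Q = 158 and Q = 13.
A monopolist chooses Q where MR = MC. MR = 223 − 10Q; setting this equal to 158 gives Q = 6.5 and P = 190.5.
DWL is the triangle between Q = 6.5 and Q = 13: ½·(13 − 6.5)·(190.5 − 158) = 105.625.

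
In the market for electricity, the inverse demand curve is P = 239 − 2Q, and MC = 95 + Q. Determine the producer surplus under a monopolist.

PS = 2073.6

The monopolist equates marginal revenue to marginal cost: 239 − 4Q = 95 + Q, so Q = 28.8. From demand, P = 181.4.
PS = P·Q − VC(Q) = 181.4·28.8 − (95·28.8 + ½·1·28.8²) = 2073.6.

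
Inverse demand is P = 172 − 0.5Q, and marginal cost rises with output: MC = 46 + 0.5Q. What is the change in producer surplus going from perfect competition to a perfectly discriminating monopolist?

PS rises by 3969

Competitive equilibrium sets price equal to marginal cost: 172 − 0.5Q = 46 + 0.5Q, so Q = 126 and P = 109.
PS = P·Q − VC(Q) = 109·126 − (46·126 + ½·0.5·126²) = 3969.
A perfectly discriminating monopolist sells every unit with P(Q) ≥ MC(Q), so output equals the competitive quantity Q = 126. Each buyer pays their reservation price, so CS = 0 and the firm captures all surplus.
PS = ½·(172 − 46)·126 = 7938.
Change in producer surplus: 7938 − 3969 = 3969.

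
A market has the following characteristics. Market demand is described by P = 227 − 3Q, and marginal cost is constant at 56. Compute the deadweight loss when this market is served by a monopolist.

DWL = 1218.375

Competitive firms price at marginal cost: P = 56, giving Q = 57.
Monopoly sets MR = MC: 227 − 6Q = 56 ⇒ Q = 28.5, P = 227 − 3·28.5 = 141.5.
DWL is the triangle between Q = 28.5 and Q = 57: ½·(57 − 28.5)·(141.5 − 56) = 1218.375.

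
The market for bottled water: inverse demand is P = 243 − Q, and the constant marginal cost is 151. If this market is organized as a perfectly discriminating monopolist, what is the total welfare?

TS = 4232

Under first-degree price discrimination the firm charges each unit its demand price and produces up to where P = MC, i.e. Q = 92. Consumer surplus is zero; producer surplus equals total surplus.
TS = 4232 (equal to competitive TS).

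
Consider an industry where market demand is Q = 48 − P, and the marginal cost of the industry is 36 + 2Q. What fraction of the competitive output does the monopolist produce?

Inverting demand: P = 48 − Q.
A monopolist chooses Q where MR = MC. MR = 48 − 2Q; setting this equal to 36 + 2Q gives Q = 3 and P = 45.
Under competition P = MC: 48 − Q = 36 + 2Q ⇒ Q = 4, P = 44.
Ratio Q_m/Q_c = 3/4 = 0.75.

Q_m/Q_c = 0.75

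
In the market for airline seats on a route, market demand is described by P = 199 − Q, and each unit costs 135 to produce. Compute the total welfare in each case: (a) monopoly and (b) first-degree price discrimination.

A monopolist chooses Q where MR = MC. MR = 199 − 2Q; setting this equal to 135 gives Q = 32 and P = 167.
CS = ½·(199 − 167)·32 = 512; PS = (167 − 135)·32 = 1024; TS = 1536.
With perfect price discrimination, output is the efficient level Q = 64 (where demand meets MC), but every buyer pays their willingness to pay: CS = 0 and PS = total surplus.
TS = 2048 (equal to competitive TS).

Monopoly: TS = 1536; Perfect PD: TS = 2048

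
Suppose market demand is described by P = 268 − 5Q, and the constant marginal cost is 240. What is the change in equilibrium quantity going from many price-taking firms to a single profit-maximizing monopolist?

Competitive firms price at marginal cost: P = 240, giving Q = 5.6.
Monopoly sets MR = MC: 268 − 10Q = 240 ⇒ Q = 2.8, P = 268 − 5·2.8 = 254.
Change in equilibrium quantity: 2.8 − 5.6 = −2.8.

Equilibrium quantity falls by 2.8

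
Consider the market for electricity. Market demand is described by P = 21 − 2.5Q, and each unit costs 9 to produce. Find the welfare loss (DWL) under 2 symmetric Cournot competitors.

DWL = 3.2

Under competition P = MC = 9, so Q = (21 − 9)/2.5 = 4.8.
In a 2-firm Cournot equilibrium, symmetry and the first-order condition give q = (21 − 9)/(7.5) = 1.6. So Q = 3.2 and P = 13.
DWL is the triangle between Q = 3.2 and Q = 4.8: ½·(4.8 − 3.2)·(13 − 9) = 3.2.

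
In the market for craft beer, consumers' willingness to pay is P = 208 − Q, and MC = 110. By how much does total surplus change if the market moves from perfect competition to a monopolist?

Perfect competition: P = MC = 110, so 208 − Q = 110 and Q = 98.
CS = ½·(208 − 110)·98 = 4802; PS = (110 − 110)·98 = 0; TS = 4802.
The monopolist equates marginal revenue to marginal cost: 208 − 2Q = 110, so Q = 49. From demand, P = 159.
CS = ½·(208 − 159)·49 = 1200.5; PS = (159 − 110)·49 = 2401; TS = 3601.5.
Change in total surplus: 3601.5 − 4802 = −1200.5.

Total surplus falls by 1200.5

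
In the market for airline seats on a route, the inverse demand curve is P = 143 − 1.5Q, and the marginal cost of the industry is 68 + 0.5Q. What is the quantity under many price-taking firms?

Q = 37.5

Competitive equilibrium sets price equal to marginal cost: 143 − 1.5Q = 68 + 0.5Q, so Q = 37.5 and P = 86.75.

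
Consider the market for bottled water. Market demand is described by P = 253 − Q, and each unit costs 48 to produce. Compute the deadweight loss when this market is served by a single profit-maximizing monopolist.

Perfect competition: P = MC = 48, so 253 − Q = 48 and Q = 205.
A monopolist chooses Q where MR = MC. MR = 253 − 2Q; setting this equal to 48 gives Q = 102.5 and P = 150.5.
DWL is the triangle between Q = 102.5 and Q = 205: ½·(205 − 102.5)·(150.5 − 48) = 5253.125.

DWL = 5253.125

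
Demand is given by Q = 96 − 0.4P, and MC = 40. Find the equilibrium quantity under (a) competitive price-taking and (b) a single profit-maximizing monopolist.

Competition: Q = 80; Monopoly: Q = 40

Inverting demand: P = 240 − 2.5Q.
Under competition P = MC = 40, so Q = (240 − 40)/2.5 = 80.
The monopolist equates marginal revenue to marginal cost: 240 − 5Q = 40, so Q = 40. From demand, P = 140.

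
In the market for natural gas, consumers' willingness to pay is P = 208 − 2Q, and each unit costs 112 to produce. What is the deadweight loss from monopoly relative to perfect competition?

Under competition P = MC = 112, so Q = (208 − 112)/2 = 48.
Monopoly sets MR = MC: 208 − 4Q = 112 ⇒ Q = 24, P = 208 − 2·24 = 160.
DWL is the triangle between Q = 24 and Q = 48: ½·(48 − 24)·(160 − 112) = 576.

DWL = 576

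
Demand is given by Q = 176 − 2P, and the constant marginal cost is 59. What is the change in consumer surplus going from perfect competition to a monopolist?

Consumer surplus falls by 630.75

Inverting demand: P = 88 − 0.5Q.
Perfect competition: P = MC = 59, so 88 − 0.5Q = 59 and Q = 58.
CS = ½·(88 − 59)·58 = 841.
The monopolist equates marginal revenue to marginal cost: 88 − Q = 59, so Q = 29. From demand, P = 73.5.
CS = ½·(88 − 73.5)·29 = 210.25.
Change in consumer surplus: 210.25 − 841 = −630.75.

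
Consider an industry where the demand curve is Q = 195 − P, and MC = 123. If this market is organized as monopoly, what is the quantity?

Inverting demand: P = 195 − Q.
The monopolist equates marginal revenue to marginal cost: 195 − 2Q = 123, so Q = 36. From demand, P = 159.

Q = 36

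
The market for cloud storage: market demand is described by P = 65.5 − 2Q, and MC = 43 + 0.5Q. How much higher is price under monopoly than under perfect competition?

Competitive equilibrium sets price equal to marginal cost: 65.5 − 2Q = 43 + 0.5Q, so Q = 9 and P = 47.5.
The monopolist equates marginal revenue to marginal cost: 65.5 − 4Q = 43 + 0.5Q, so Q = 5. From demand, P = 55.5.
Change in price: 55.5 − 47.5 = 8.

Price rises by 8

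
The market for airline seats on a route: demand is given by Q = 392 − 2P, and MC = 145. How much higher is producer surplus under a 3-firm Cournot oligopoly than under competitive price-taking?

Inverting demand: P = 196 − 0.5Q.
Under competition P = MC = 145, so Q = (196 − 145)/0.5 = 102.
PS = (145 − 145)·102 = 0.
In a 3-firm Cournot equilibrium, symmetry and the first-order condition give q = (196 − 145)/(2) = 25.5. So Q = 76.5 and P = 157.75.
PS = (157.75 − 145)·76.5 = 975.375.
Change in producer surplus: 975.375 − 0 = 975.375.

PS rises by 975.375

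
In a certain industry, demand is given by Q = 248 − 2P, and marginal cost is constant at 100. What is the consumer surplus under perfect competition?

CS = 576

Inverting demand: P = 124 − 0.5Q.
Perfect competition: P = MC = 100, so 124 − 0.5Q = 100 and Q = 48.
CS = ½·(124 − 100)·48 = 576.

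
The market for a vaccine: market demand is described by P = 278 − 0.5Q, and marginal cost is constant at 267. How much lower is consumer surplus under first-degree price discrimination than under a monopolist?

Monopoly sets MR = MC: 278 − Q = 267 ⇒ Q = 11, P = 278 − 0.5·11 = 272.5.
CS = ½·(278 − 272.5)·11 = 30.25.
Under first-degree price discrimination the firm charges each unit its demand price and produces up to where P = MC, i.e. Q = 22. Consumer surplus is zero; producer surplus equals total surplus.
CS = 0.
Change in consumer surplus: 0 − 30.25 = −30.25.

CS falls by 30.25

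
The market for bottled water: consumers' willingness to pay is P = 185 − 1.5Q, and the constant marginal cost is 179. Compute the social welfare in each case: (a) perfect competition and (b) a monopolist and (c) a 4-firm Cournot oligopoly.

Under competition P = MC = 179, so Q = (185 − 179)/1.5 = 4.
CS = ½·(185 − 179)·4 = 12; PS = (179 − 179)·4 = 0; TS = 12.
A monopolist chooses Q where MR = MC. MR = 185 − 3Q; setting this equal to 179 gives Q = 2 and P = 182.
CS = ½·(185 − 182)·2 = 3; PS = (182 − 179)·2 = 6; TS = 9.
With 4 symmetric Cournot firms, each firm's FOC gives 185 − 7.5q = 179, so q = 0.8, Q = 4·0.8 = 3.2, and P = 180.2.
CS = ½·(185 − 180.2)·3.2 = 7.68; PS = (180.2 − 179)·3.2 = 3.84; TS = 11.52.

Competition: TS = 12; Monopoly: TS = 9; Cournot: TS = 11.52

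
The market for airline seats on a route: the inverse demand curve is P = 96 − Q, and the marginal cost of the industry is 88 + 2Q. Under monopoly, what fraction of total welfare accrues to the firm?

PS/TS = 0.8

Monopoly sets MR = MC: 96 − 2Q = 88 + 2Q ⇒ Q = 2, P = 96 − 2 = 94.
CS = ½·(96 − 94)·2 = 2.
PS = P·Q − VC(Q) = 94·2 − (88·2 + ½·2·2²) = 8.
Share captured = PS/TS = 8/10 = 0.8.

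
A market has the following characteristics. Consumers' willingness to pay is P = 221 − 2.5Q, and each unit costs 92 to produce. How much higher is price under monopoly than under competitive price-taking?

Competitive firms price at marginal cost: P = 92, giving Q = 51.6.
Monopoly sets MR = MC: 221 − 5Q = 92 ⇒ Q = 25.8, P = 221 − 2.5·25.8 = 156.5.
Change in price: 156.5 − 92 = 64.5.

Price rises by 64.5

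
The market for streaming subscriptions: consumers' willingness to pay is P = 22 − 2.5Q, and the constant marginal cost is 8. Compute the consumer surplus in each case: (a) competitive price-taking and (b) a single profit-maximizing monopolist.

Competition: CS = 39.2; Monopoly: CS = 9.8

Under competition P = MC = 8, so Q = (22 − 8)/2.5 = 5.6.
CS = ½·(22 − 8)·5.6 = 39.2.
A monopolist chooses Q where MR = MC. MR = 22 − 5Q; setting this equal to 8 gives Q = 2.8 and P = 15.
CS = ½·(22 − 15)·2.8 = 9.8.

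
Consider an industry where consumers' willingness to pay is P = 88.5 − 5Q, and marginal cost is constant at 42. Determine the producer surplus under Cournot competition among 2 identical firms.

PS = 96.1

With 2 symmetric Cournot firms, each firm's FOC gives 88.5 − 15q = 42, so q = 3.1, Q = 2·3.1 = 6.2, and P = 57.5.
PS = (57.5 − 42)·6.2 = 96.1.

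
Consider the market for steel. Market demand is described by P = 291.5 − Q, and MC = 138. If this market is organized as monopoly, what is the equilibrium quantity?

Q = 76.75

Monopoly sets MR = MC: 291.5 − 2Q = 138 ⇒ Q = 76.75, P = 291.5 − 76.75 = 214.75.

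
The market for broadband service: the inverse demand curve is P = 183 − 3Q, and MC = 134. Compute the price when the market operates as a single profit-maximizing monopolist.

The monopolist equates marginal revenue to marginal cost: 183 − 6Q = 134, so Q = 49/6. From demand, P = 158.5.

P = 158.5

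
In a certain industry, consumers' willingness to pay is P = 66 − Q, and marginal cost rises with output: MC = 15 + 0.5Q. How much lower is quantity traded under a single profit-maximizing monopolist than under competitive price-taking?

Competitive equilibrium sets price equal to marginal cost: 66 − Q = 15 + 0.5Q, so Q = 34 and P = 32.
The monopolist equates marginal revenue to marginal cost: 66 − 2Q = 15 + 0.5Q, so Q = 20.4. From demand, P = 45.6.
Change in quantity traded: 20.4 − 34 = −13.6.

Q falls by 13.6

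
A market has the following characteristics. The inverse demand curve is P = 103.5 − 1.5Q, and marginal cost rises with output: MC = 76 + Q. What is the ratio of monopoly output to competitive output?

The monopolist equates marginal revenue to marginal cost: 103.5 − 3Q = 76 + Q, so Q = 6.875. From demand, P = 1491/16.
Competitive equilibrium sets price equal to marginal cost: 103.5 − 1.5Q = 76 + Q, so Q = 11 and P = 87.
Ratio Q_m/Q_c = 6.875/11 = 0.625.

Q_m/Q_c = 0.625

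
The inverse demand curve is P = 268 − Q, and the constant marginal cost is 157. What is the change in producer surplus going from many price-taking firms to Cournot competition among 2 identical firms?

Producer surplus rises by 2738

Perfect competition: P = MC = 157, so 268 − Q = 157 and Q = 111.
PS = (157 − 157)·111 = 0.
Cournot with 2 identical firms: the symmetric best-response condition is 268 − 3q = 157. Each firm produces q = 37, total output Q = 74, price P = 194.
PS = (194 − 157)·74 = 2738.
Change in producer surplus: 2738 − 0 = 2738.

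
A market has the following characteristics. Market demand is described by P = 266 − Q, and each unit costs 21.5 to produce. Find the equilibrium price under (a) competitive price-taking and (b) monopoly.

Competition: P = 21.5; Monopoly: P = 143.75

Under competition P = MC = 21.5, so Q = (266 − 21.5)/1 = 244.5.
Monopoly sets MR = MC: 266 − 2Q = 21.5 ⇒ Q = 122.25, P = 266 − 122.25 = 143.75.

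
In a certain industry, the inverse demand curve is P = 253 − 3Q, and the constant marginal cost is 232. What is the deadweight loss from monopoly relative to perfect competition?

DWL = 18.375

Competitive firms price at marginal cost: P = 232, giving Q = 7.
Monopoly sets MR = MC: 253 − 6Q = 232 ⇒ Q = 3.5, P = 253 − 3·3.5 = 242.5.
DWL is the triangle between Q = 3.5 and Q = 7: ½·(7 − 3.5)·(242.5 − 232) = 18.375.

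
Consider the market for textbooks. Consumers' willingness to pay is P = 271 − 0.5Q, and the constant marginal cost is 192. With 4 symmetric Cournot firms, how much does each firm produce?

In a 4-firm Cournot equilibrium, symmetry and the first-order condition give q = (271 − 192)/(2.5) = 31.6. So Q = 126.4 and P = 207.8.

q_i = 31.6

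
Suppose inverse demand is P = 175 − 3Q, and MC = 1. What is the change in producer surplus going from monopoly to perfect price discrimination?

Monopoly sets MR = MC: 175 − 6Q = 1 ⇒ Q = 29, P = 175 − 3·29 = 88.
PS = (88 − 1)·29 = 2523.
With perfect price discrimination, output is the efficient level Q = 58 (where demand meets MC), but every buyer pays their willingness to pay: CS = 0 and PS = total surplus.
PS = ½·(175 − 1)·58 = 5046.
Change in producer surplus: 5046 − 2523 = 2523.

Producer surplus rises by 2523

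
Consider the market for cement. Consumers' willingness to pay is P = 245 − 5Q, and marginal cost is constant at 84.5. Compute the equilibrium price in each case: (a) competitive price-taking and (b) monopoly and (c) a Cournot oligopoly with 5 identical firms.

Perfect competition: P = MC = 84.5, so 245 − 5Q = 84.5 and Q = 32.1.
A monopolist chooses Q where MR = MC. MR = 245 − 10Q; setting this equal to 84.5 gives Q = 16.05 and P = 164.75.
Cournot with 5 identical firms: the symmetric best-response condition is 245 − 30q = 84.5. Each firm produces q = 5.35, total output Q = 26.75, price P = 111.25.

Competition: P = 84.5; Monopoly: P = 164.75; Cournot: P = 111.25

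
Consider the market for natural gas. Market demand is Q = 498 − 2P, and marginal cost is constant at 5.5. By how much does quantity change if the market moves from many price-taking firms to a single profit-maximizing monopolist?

Q falls by 243.5

Inverting demand: P = 249 − 0.5Q.
Under competition P = MC = 5.5, so Q = (249 − 5.5)/0.5 = 487.
The monopolist equates marginal revenue to marginal cost: 249 − Q = 5.5, so Q = 243.5. From demand, P = 127.25.
Change in quantity: 243.5 − 487 = −243.5.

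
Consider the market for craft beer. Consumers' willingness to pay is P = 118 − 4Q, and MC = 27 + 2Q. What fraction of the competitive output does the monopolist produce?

Q_m/Q_c = 0.6

A monopolist chooses Q where MR = MC. MR = 118 − 8Q; setting this equal to 27 + 2Q gives Q = 9.1 and P = 81.6.
Competitive equilibrium sets price equal to marginal cost: 118 − 4Q = 27 + 2Q, so Q = 91/6 and P = 172/3.
Ratio Q_m/Q_c = 9.1/(91/6) = 0.6.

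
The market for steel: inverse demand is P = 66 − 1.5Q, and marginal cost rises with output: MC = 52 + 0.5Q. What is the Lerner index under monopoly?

A monopolist chooses Q where MR = MC. MR = 66 − 3Q; setting this equal to 52 + 0.5Q gives Q = 4 and P = 60.
Lerner index = (P − MC)/P = (60 − 54)/60 = 0.1.

Lerner index = 0.1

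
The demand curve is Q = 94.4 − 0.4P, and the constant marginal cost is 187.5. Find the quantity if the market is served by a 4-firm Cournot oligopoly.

Q = 15.52

Inverting demand: P = 236 − 2.5Q.
With 4 symmetric Cournot firms, each firm's FOC gives 236 − 12.5q = 187.5, so q = 3.88, Q = 4·3.88 = 15.52, and P = 197.2.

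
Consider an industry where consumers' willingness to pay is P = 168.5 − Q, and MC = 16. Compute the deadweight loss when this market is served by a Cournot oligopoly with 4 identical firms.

DWL = 465.125

Competitive firms price at marginal cost: P = 16, giving Q = 152.5.
Cournot with 4 identical firms: the symmetric best-response condition is 168.5 − 5q = 16. Each firm produces q = 30.5, total output Q = 122, price P = 46.5.
DWL is the triangle between Q = 122 and Q = 152.5: ½·(152.5 − 122)·(46.5 − 16) = 465.125.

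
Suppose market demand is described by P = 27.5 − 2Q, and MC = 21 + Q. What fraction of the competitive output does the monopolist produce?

Q_m/Q_c = 0.6

A monopolist chooses Q where MR = MC. MR = 27.5 − 4Q; setting this equal to 21 + Q gives Q = 1.3 and P = 24.9.
Under competition P = MC: 27.5 − 2Q = 21 + Q ⇒ Q = 13/6, P = 139/6.
Ratio Q_m/Q_c = 1.3/(13/6) = 0.6.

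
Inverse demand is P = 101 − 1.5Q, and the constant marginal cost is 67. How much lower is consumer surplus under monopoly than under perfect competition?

CS falls by 289

Under competition P = MC = 67, so Q = (101 − 67)/1.5 = 68/3.
CS = ½·(101 − 67)·68/3 = 1156/3.
Monopoly sets MR = MC: 101 − 3Q = 67 ⇒ Q = 34/3, P = 101 − 1.5·34/3 = 84.
CS = ½·(101 − 84)·34/3 = 289/3.
Change in consumer surplus: 289/3 − 1156/3 = −289.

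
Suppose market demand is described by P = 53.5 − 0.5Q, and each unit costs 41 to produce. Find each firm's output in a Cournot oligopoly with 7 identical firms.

With 7 symmetric Cournot firms, each firm's FOC gives 53.5 − 4q = 41, so q = 3.125, Q = 7·3.125 = 21.875, and P = 681/16.

q_i = 3.125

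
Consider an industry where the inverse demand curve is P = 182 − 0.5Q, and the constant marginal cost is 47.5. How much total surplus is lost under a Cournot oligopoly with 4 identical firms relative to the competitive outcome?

Perfect competition: P = MC = 47.5, so 182 − 0.5Q = 47.5 and Q = 269.
Cournot with 4 identical firms: the symmetric best-response condition is 182 − 2.5q = 47.5. Each firm produces q = 53.8, total output Q = 215.2, price P = 74.4.
DWL is the triangle between Q = 215.2 and Q = 269: ½·(269 − 215.2)·(74.4 − 47.5) = 723.61.

DWL = 723.61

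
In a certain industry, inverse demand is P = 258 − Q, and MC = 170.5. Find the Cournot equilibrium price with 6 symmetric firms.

With 6 symmetric Cournot firms, each firm's FOC gives 258 − 7q = 170.5, so q = 12.5, Q = 6·12.5 = 75, and P = 183.

P = 183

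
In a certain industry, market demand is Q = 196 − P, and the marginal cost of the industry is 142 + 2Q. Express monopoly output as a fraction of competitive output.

Inverting demand: P = 196 − Q.
A monopolist chooses Q where MR = MC. MR = 196 − 2Q; setting this equal to 142 + 2Q gives Q = 13.5 and P = 182.5.
Competitive equilibrium sets price equal to marginal cost: 196 − Q = 142 + 2Q, so Q = 18 and P = 178.
Ratio Q_m/Q_c = 13.5/18 = 0.75.

Q_m/Q_c = 0.75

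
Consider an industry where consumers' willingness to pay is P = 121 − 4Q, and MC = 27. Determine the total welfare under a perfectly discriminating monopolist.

TS = 1104.5

A perfectly discriminating monopolist sells every unit with P(Q) ≥ MC(Q), so output equals the competitive quantity Q = 23.5. Each buyer pays their reservation price, so CS = 0 and the firm captures all surplus.
TS = 1104.5 (equal to competitive TS).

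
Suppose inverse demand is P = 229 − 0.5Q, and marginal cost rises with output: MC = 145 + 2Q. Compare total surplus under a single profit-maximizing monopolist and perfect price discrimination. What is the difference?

TS rises by 39.2

The monopolist equates marginal revenue to marginal cost: 229 − Q = 145 + 2Q, so Q = 28. From demand, P = 215.
CS = ½·(229 − 215)·28 = 196; PS = (215·28 − 145·28 − ½·2·28²) = 1176; TS = 1372.
With perfect price discrimination, output is the efficient level Q = 33.6 (where demand meets MC), but every buyer pays their willingness to pay: CS = 0 and PS = total surplus.
TS = 1411.2 (equal to competitive TS).
Change in total surplus: 1411.2 − 1372 = 39.2.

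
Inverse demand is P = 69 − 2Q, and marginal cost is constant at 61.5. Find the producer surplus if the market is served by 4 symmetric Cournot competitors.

Cournot with 4 identical firms: the symmetric best-response condition is 69 − 10q = 61.5. Each firm produces q = 0.75, total output Q = 3, price P = 63.
PS = (63 − 61.5)·3 = 4.5.

PS = 4.5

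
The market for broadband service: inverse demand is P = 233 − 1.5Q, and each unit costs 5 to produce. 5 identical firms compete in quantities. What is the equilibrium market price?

Cournot with 5 identical firms: the symmetric best-response condition is 233 − 9q = 5. Each firm produces q = 76/3, total output Q = 380/3, price P = 43.

P = 43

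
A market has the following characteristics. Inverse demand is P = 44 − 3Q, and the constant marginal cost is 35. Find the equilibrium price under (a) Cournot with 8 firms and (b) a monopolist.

With 8 symmetric Cournot firms, each firm's FOC gives 44 − 27q = 35, so q = 1/3, Q = 8·1/3 = 8/3, and P = 36.
Monopoly sets MR = MC: 44 − 6Q = 35 ⇒ Q = 1.5, P = 44 − 3·1.5 = 39.5.

Cournot: P = 36; Monopoly: P = 39.5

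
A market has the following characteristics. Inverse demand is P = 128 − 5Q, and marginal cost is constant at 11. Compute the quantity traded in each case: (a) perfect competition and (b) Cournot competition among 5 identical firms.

Competition: Q = 23.4; Cournot: Q = 19.5

Competitive firms price at marginal cost: P = 11, giving Q = 23.4.
With 5 symmetric Cournot firms, each firm's FOC gives 128 − 30q = 11, so q = 3.9, Q = 5·3.9 = 19.5, and P = 30.5.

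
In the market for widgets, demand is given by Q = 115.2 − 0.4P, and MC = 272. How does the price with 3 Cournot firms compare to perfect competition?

Inverting demand: P = 288 − 2.5Q.
Cournot with 3 identical firms: the symmetric best-response condition is 288 − 10q = 272. Each firm produces q = 1.6, total output Q = 4.8, price P = 276.
Competitive firms price at marginal cost: P = 272, giving Q = 6.4.

Cournot: P = 276; Competition: P = 272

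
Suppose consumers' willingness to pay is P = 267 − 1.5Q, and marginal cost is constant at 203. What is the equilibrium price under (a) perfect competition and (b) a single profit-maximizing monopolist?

Competition: P = 203; Monopoly: P = 235

Under competition P = MC = 203, so Q = (267 − 203)/1.5 = 128/3.
Monopoly sets MR = MC: 267 − 3Q = 203 ⇒ Q = 64/3, P = 267 − 1.5·64/3 = 235.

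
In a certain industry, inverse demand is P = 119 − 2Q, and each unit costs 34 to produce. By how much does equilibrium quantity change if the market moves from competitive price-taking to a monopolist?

Q falls by 21.25

Under competition P = MC = 34, so Q = (119 − 34)/2 = 42.5.
A monopolist chooses Q where MR = MC. MR = 119 − 4Q; setting this equal to 34 gives Q = 21.25 and P = 76.5.
Change in equilibrium quantity: 21.25 − 42.5 = −21.25.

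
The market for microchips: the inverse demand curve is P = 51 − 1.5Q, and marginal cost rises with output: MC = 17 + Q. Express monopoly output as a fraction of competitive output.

Q_m/Q_c = 0.625

The monopolist equates marginal revenue to marginal cost: 51 − 3Q = 17 + Q, so Q = 8.5. From demand, P = 38.25.
Competitive equilibrium sets price equal to marginal cost: 51 − 1.5Q = 17 + Q, so Q = 13.6 and P = 30.6.
Ratio Q_m/Q_c = 8.5/13.6 = 0.625.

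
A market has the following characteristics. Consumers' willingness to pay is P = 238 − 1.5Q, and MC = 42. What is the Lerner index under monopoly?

Monopoly sets MR = MC: 238 − 3Q = 42 ⇒ Q = 196/3, P = 238 − 1.5·196/3 = 140.
Lerner index = (P − MC)/P = (140 − 42)/140 = 0.7.

Lerner index = 0.7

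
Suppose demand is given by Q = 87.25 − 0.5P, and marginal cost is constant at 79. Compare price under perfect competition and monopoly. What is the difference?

P rises by 47.75

Inverting demand: P = 174.5 − 2Q.
Under competition P = MC = 79, so Q = (174.5 − 79)/2 = 47.75.
The monopolist equates marginal revenue to marginal cost: 174.5 − 4Q = 79, so Q = 23.875. From demand, P = 126.75.
Change in price: 126.75 − 79 = 47.75.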